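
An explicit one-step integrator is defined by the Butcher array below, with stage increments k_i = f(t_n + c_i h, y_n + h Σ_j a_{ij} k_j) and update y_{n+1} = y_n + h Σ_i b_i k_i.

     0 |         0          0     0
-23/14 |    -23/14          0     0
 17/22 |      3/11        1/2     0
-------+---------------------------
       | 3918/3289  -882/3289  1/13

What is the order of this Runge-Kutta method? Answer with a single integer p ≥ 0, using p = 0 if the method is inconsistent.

2

b = (3918/3289, -882/3289, 1/13)
c = (0, -23/14, 17/22)
Ac = (0, 0, -23/28)
Σ b_i: 3918/3289·1 + (-882/3289)·1 + 1/13·1 = 1 ✓
b·c: (-882/3289)·(-23/14) + 1/13·17/22 = 1/2 ✓
b·c²: (-882/3289)·529/196 + 1/13·289/484 = -4265/6292 ≠ 1/3 ⇒ order 2.
b·Ac: 1/13·(-23/28) = -23/364 ≠ 1/6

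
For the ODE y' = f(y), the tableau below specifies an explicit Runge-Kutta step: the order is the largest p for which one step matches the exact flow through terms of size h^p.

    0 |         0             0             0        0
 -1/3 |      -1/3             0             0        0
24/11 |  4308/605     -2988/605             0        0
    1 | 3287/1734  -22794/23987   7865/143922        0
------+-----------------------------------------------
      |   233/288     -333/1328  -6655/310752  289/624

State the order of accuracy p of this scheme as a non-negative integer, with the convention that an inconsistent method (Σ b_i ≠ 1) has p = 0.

4

b = (233/288, -333/1328, -6655/310752, 289/624)
c = (0, -1/3, 24/11, 1)
Ac = (0, 0, 996/605, 126/289)
Σ b_i: 233/288·1 + (-333/1328)·1 + (-6655/310752)·1 + 289/624·1 = 1 ✓
b·c: (-333/1328)·(-1/3) + (-6655/310752)·24/11 + 289/624·1 = 1/2 ✓
b·c²: (-333/1328)·1/9 + (-6655/310752)·576/121 + 289/624·1 = 1/3 ✓
b·Ac: (-6655/310752)·996/605 + 289/624·126/289 = 1/6 ✓
b·c³: (-333/1328)·(-1/27) + (-6655/310752)·13824/1331 + 289/624·1 = 1/4 ✓
b·(c∘Ac): (-6655/310752)·23904/6655 + 289/624·126/289 = 1/8 ✓
b·Ac²: (-6655/310752)·(-332/605) + 289/624·134/867 = 1/12 ✓
b·A²c: 289/624·26/289 = 1/24 ✓; 4 stages ⇒ order 4.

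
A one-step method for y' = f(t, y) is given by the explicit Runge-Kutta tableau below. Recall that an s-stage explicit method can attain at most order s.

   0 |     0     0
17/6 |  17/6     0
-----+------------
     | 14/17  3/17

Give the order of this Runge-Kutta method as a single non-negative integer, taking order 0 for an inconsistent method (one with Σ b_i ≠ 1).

2

b = (14/17, 3/17)
c = (0, 17/6)
Σ b_i: 14/17·1 + 3/17·1 = 1 ✓
b·c: 3/17·17/6 = 1/2 ✓; 2 stages ⇒ order 2.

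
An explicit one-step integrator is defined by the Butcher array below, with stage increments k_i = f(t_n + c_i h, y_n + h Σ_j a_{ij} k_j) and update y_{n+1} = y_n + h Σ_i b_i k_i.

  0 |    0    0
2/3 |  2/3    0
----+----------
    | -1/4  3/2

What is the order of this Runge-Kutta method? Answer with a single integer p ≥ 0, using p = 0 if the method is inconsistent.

0

b = (-1/4, 3/2)
c = (0, 2/3)
Σ b_i: (-1/4)·1 + 3/2·1 = 5/4 ≠ 1 ⇒ order 0.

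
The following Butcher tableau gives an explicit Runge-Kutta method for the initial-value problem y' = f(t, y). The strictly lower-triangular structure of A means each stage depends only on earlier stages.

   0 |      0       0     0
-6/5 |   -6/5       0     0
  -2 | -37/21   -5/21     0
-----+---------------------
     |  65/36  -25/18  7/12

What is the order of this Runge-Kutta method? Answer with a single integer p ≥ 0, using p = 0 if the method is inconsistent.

b = (65/36, -25/18, 7/12)
c = (0, -6/5, -2)
Ac = (0, 0, 2/7)
Σ b_i: 65/36·1 + (-25/18)·1 + 7/12·1 = 1 ✓
b·c: (-25/18)·(-6/5) + 7/12·(-2) = 1/2 ✓
b·c²: (-25/18)·36/25 + 7/12·4 = 1/3 ✓
b·Ac: 7/12·2/7 = 1/6 ✓; 3 stages ⇒ order 3.

3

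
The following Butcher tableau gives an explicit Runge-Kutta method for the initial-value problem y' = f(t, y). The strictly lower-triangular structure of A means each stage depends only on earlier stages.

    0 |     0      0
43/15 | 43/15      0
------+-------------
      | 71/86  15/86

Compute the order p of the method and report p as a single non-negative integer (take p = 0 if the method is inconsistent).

2

b = (71/86, 15/86)
c = (0, 43/15)
Σ b_i: 71/86·1 + 15/86·1 = 1 ✓
b·c: 15/86·43/15 = 1/2 ✓; 2 stages ⇒ order 2.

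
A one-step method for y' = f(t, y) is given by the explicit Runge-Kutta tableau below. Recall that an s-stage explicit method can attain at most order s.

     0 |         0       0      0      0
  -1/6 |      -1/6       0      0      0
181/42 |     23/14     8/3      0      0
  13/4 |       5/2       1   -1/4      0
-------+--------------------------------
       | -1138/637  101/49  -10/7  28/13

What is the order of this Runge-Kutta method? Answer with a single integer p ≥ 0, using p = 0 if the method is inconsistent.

b = (-1138/637, 101/49, -10/7, 28/13)
c = (0, -1/6, 181/42, 13/4)
Ac = (0, 0, -4/9, -209/168)
Σ b_i: (-1138/637)·1 + 101/49·1 + (-10/7)·1 + 28/13·1 = 1 ✓
b·c: 101/49·(-1/6) + (-10/7)·181/42 + 28/13·13/4 = 1/2 ✓
b·c²: 101/49·1/36 + (-10/7)·32761/1764 + 28/13·169/16 = -22993/6174 ≠ 1/3 ⇒ order 2.
b·Ac: (-10/7)·(-4/9) + 28/13·(-209/168) = -3349/1638 ≠ 1/6

2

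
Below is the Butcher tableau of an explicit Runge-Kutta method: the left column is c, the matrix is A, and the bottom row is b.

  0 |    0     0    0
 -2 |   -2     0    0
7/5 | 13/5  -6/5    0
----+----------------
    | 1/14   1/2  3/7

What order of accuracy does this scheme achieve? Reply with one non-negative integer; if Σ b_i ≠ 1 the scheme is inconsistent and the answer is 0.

1

b = (1/14, 1/2, 3/7)
c = (0, -2, 7/5)
Ac = (0, 0, 12/5)
Σ b_i: 1/14·1 + 1/2·1 + 3/7·1 = 1 ✓
b·c: 1/2·(-2) + 3/7·7/5 = -2/5 ≠ 1/2 ⇒ order 1.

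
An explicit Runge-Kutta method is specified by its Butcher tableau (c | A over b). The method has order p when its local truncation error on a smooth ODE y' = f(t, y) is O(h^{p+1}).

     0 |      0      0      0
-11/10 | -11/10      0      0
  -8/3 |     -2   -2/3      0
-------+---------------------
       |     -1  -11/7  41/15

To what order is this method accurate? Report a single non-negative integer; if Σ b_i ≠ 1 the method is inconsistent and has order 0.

0

b = (-1, -11/7, 41/15)
c = (0, -11/10, -8/3)
Ac = (0, 0, 11/15)
Σ b_i: (-1)·1 + (-11/7)·1 + 41/15·1 = 17/105 ≠ 1 ⇒ order 0.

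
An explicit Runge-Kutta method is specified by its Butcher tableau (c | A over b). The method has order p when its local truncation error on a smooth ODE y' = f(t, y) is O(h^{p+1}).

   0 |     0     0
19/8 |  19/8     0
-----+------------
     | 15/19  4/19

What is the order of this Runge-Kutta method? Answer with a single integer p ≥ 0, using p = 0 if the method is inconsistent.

b = (15/19, 4/19)
c = (0, 19/8)
Σ b_i: 15/19·1 + 4/19·1 = 1 ✓
b·c: 4/19·19/8 = 1/2 ✓; 2 stages ⇒ order 2.

2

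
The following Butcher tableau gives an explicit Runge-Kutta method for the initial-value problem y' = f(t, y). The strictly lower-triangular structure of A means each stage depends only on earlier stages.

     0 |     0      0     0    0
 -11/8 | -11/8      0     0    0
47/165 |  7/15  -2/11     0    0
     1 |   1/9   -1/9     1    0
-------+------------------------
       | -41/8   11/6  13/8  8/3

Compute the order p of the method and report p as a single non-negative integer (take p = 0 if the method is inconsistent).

1

b = (-41/8, 11/6, 13/8, 8/3)
c = (0, -11/8, 47/165, 1)
Ac = (0, 0, 1/4, 1733/3960)
Σ b_i: (-41/8)·1 + 11/6·1 + 13/8·1 + 8/3·1 = 1 ✓
b·c: 11/6·(-11/8) + 13/8·47/165 + 8/3·1 = 1607/2640 ≠ 1/2 ⇒ order 1.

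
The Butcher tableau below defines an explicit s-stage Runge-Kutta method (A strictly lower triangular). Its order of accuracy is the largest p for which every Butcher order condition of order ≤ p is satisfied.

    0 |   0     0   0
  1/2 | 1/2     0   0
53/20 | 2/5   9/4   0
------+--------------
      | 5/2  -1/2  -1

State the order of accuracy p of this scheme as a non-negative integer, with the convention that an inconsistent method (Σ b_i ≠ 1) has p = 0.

1

b = (5/2, -1/2, -1)
c = (0, 1/2, 53/20)
Ac = (0, 0, 9/8)
Σ b_i: 5/2·1 + (-1/2)·1 + (-1)·1 = 1 ✓
b·c: (-1/2)·1/2 + (-1)·53/20 = -29/10 ≠ 1/2 ⇒ order 1.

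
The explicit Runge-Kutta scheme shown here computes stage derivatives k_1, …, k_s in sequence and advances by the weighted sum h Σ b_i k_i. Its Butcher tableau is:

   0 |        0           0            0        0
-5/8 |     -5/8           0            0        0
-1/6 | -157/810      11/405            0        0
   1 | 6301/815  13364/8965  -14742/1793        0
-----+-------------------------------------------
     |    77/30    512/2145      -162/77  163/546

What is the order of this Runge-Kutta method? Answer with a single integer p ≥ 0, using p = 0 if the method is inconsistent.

4

b = (77/30, 512/2145, -162/77, 163/546)
c = (0, -5/8, -1/6, 1)
Ac = (0, 0, -11/648, 143/326)
Σ b_i: 77/30·1 + 512/2145·1 + (-162/77)·1 + 163/546·1 = 1 ✓
b·c: 512/2145·(-5/8) + (-162/77)·(-1/6) + 163/546·1 = 1/2 ✓
b·c²: 512/2145·25/64 + (-162/77)·1/36 + 163/546·1 = 1/3 ✓
b·Ac: (-162/77)·(-11/648) + 163/546·143/326 = 1/6 ✓
b·c³: 512/2145·(-125/512) + (-162/77)·(-1/216) + 163/546·1 = 1/4 ✓
b·(c∘Ac): (-162/77)·11/3888 + 163/546·143/326 = 1/8 ✓
b·Ac²: (-162/77)·55/5184 + 163/546·923/2608 = 1/12 ✓
b·A²c: 163/546·91/652 = 1/24 ✓; 4 stages ⇒ order 4.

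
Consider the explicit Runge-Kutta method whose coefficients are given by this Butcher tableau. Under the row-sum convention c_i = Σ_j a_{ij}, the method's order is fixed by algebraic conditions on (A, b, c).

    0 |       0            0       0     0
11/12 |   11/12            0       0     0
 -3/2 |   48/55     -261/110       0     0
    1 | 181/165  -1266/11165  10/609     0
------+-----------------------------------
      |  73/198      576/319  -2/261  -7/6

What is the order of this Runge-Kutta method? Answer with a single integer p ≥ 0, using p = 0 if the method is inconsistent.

4

b = (73/198, 576/319, -2/261, -7/6)
c = (0, 11/12, -3/2, 1)
Ac = (0, 0, -87/40, -9/70)
Σ b_i: 73/198·1 + 576/319·1 + (-2/261)·1 + (-7/6)·1 = 1 ✓
b·c: 576/319·11/12 + (-2/261)·(-3/2) + (-7/6)·1 = 1/2 ✓
b·c²: 576/319·121/144 + (-2/261)·9/4 + (-7/6)·1 = 1/3 ✓
b·Ac: (-2/261)·(-87/40) + (-7/6)·(-9/70) = 1/6 ✓
b·c³: 576/319·1331/1728 + (-2/261)·(-27/8) + (-7/6)·1 = 1/4 ✓
b·(c∘Ac): (-2/261)·261/80 + (-7/6)·(-9/70) = 1/8 ✓
b·Ac²: (-2/261)·(-319/160) + (-7/6)·(-7/120) = 1/12 ✓
b·A²c: (-7/6)·(-1/28) = 1/24 ✓; 4 stages ⇒ order 4.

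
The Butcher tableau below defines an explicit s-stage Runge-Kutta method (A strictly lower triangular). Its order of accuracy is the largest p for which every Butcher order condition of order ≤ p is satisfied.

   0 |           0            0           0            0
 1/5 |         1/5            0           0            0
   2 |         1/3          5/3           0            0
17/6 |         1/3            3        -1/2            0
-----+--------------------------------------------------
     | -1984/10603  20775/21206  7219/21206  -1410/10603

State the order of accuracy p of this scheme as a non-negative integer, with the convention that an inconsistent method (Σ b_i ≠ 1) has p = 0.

b = (-1984/10603, 20775/21206, 7219/21206, -1410/10603)
c = (0, 1/5, 2, 17/6)
Ac = (0, 0, 1/3, -2/5)
Σ b_i: (-1984/10603)·1 + 20775/21206·1 + 7219/21206·1 + (-1410/10603)·1 = 1 ✓
b·c: 20775/21206·1/5 + 7219/21206·2 + (-1410/10603)·17/6 = 1/2 ✓
b·c²: 20775/21206·1/25 + 7219/21206·4 + (-1410/10603)·289/36 = 1/3 ✓
b·Ac: 7219/21206·1/3 + (-1410/10603)·(-2/5) = 1/6 ✓
b·c³: 20775/21206·1/125 + 7219/21206·8 + (-1410/10603)·4913/216 = -560137/1908540 ≠ 1/4 ⇒ order 3.
b·(c∘Ac): 7219/21206·2/3 + (-1410/10603)·(-17/15) = 12013/31809 ≠ 1/8
b·Ac²: 7219/21206·1/15 + (-1410/10603)·(-47/25) = 86743/318090 ≠ 1/12
b·A²c: (-1410/10603)·(-1/6) = 235/10603 ≠ 1/24

3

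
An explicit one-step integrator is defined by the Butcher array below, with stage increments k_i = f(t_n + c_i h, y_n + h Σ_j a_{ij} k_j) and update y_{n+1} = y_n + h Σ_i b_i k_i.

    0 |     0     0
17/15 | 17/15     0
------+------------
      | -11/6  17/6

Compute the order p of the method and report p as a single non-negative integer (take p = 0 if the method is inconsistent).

b = (-11/6, 17/6)
c = (0, 17/15)
Σ b_i: (-11/6)·1 + 17/6·1 = 1 ✓
b·c: 17/6·17/15 = 289/90 ≠ 1/2 ⇒ order 1.

1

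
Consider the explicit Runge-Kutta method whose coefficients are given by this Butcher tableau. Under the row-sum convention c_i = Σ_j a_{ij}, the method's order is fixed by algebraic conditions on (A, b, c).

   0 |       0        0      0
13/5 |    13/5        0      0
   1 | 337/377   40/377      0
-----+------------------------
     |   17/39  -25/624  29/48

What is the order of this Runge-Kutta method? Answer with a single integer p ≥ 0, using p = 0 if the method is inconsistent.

3

b = (17/39, -25/624, 29/48)
c = (0, 13/5, 1)
Ac = (0, 0, 8/29)
Σ b_i: 17/39·1 + (-25/624)·1 + 29/48·1 = 1 ✓
b·c: (-25/624)·13/5 + 29/48·1 = 1/2 ✓
b·c²: (-25/624)·169/25 + 29/48·1 = 1/3 ✓
b·Ac: 29/48·8/29 = 1/6 ✓; 3 stages ⇒ order 3.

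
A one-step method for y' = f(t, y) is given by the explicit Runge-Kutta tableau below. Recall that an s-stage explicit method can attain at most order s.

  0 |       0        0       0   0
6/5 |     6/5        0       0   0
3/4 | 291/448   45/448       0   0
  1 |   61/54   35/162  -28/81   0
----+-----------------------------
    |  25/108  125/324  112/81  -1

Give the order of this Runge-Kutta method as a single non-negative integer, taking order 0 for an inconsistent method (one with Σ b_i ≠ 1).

4

b = (25/108, 125/324, 112/81, -1)
c = (0, 6/5, 3/4, 1)
Ac = (0, 0, 27/224, 0)
Σ b_i: 25/108·1 + 125/324·1 + 112/81·1 + (-1)·1 = 1 ✓
b·c: 125/324·6/5 + 112/81·3/4 + (-1)·1 = 1/2 ✓
b·c²: 125/324·36/25 + 112/81·9/16 + (-1)·1 = 1/3 ✓
b·Ac: 112/81·27/224 = 1/6 ✓
b·c³: 125/324·216/125 + 112/81·27/64 + (-1)·1 = 1/4 ✓
b·(c∘Ac): 112/81·81/896 = 1/8 ✓
b·Ac²: 112/81·81/560 + (-1)·7/60 = 1/12 ✓
b·A²c: (-1)·(-1/24) = 1/24 ✓; 4 stages ⇒ order 4.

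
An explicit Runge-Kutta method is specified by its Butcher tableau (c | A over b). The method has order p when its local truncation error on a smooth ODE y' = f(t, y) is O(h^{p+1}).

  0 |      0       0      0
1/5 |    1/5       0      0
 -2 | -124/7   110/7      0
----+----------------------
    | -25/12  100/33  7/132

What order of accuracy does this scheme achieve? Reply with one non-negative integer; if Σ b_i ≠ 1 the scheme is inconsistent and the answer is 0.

3

b = (-25/12, 100/33, 7/132)
c = (0, 1/5, -2)
Ac = (0, 0, 22/7)
Σ b_i: (-25/12)·1 + 100/33·1 + 7/132·1 = 1 ✓
b·c: 100/33·1/5 + 7/132·(-2) = 1/2 ✓
b·c²: 100/33·1/25 + 7/132·4 = 1/3 ✓
b·Ac: 7/132·22/7 = 1/6 ✓; 3 stages ⇒ order 3.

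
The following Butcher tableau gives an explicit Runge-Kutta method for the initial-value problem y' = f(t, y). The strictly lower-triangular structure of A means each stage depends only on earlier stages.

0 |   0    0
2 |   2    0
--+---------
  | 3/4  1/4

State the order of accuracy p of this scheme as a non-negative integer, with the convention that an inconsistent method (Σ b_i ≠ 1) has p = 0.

b = (3/4, 1/4)
c = (0, 2)
Σ b_i: 3/4·1 + 1/4·1 = 1 ✓
b·c: 1/4·2 = 1/2 ✓; 2 stages ⇒ order 2.

2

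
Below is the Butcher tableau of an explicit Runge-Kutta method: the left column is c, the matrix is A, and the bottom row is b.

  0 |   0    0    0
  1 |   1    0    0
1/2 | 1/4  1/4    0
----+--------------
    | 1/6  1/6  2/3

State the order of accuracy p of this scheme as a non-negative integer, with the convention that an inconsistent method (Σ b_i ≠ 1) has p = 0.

3

b = (1/6, 1/6, 2/3)
c = (0, 1, 1/2)
Ac = (0, 0, 1/4)
Σ b_i: 1/6·1 + 1/6·1 + 2/3·1 = 1 ✓
b·c: 1/6·1 + 2/3·1/2 = 1/2 ✓
b·c²: 1/6·1 + 2/3·1/4 = 1/3 ✓
b·Ac: 2/3·1/4 = 1/6 ✓; 3 stages ⇒ order 3.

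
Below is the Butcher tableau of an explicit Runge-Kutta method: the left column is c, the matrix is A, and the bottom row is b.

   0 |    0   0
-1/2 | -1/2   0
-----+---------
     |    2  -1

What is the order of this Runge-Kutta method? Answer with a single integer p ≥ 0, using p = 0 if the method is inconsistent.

2

b = (2, -1)
c = (0, -1/2)
Σ b_i: 2·1 + (-1)·1 = 1 ✓
b·c: (-1)·(-1/2) = 1/2 ✓; 2 stages ⇒ order 2.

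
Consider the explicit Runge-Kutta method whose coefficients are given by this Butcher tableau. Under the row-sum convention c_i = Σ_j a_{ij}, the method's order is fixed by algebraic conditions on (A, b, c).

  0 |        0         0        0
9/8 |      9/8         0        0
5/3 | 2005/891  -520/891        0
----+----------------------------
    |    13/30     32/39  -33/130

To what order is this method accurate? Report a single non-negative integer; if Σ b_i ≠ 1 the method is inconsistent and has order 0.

b = (13/30, 32/39, -33/130)
c = (0, 9/8, 5/3)
Ac = (0, 0, -65/99)
Σ b_i: 13/30·1 + 32/39·1 + (-33/130)·1 = 1 ✓
b·c: 32/39·9/8 + (-33/130)·5/3 = 1/2 ✓
b·c²: 32/39·81/64 + (-33/130)·25/9 = 1/3 ✓
b·Ac: (-33/130)·(-65/99) = 1/6 ✓; 3 stages ⇒ order 3.

3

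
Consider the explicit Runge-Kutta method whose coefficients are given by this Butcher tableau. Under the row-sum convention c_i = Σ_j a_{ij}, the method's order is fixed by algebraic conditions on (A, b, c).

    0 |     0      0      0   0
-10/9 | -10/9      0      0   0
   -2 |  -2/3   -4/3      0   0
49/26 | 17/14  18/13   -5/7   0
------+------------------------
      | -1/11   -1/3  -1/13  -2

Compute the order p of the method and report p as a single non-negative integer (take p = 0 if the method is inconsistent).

b = (-1/11, -1/3, -1/13, -2)
c = (0, -10/9, -2, 49/26)
Ac = (0, 0, 40/27, -10/91)
Σ b_i: (-1/11)·1 + (-1/3)·1 + (-1/13)·1 + (-2)·1 = -1073/429 ≠ 1 ⇒ order 0.

0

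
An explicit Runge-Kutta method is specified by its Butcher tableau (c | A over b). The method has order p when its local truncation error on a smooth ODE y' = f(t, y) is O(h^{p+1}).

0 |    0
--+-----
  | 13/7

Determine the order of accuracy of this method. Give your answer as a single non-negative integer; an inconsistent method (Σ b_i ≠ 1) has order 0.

b = (13/7)
c = (0)
Σ b_i: 13/7·1 = 13/7 ≠ 1 ⇒ order 0.

0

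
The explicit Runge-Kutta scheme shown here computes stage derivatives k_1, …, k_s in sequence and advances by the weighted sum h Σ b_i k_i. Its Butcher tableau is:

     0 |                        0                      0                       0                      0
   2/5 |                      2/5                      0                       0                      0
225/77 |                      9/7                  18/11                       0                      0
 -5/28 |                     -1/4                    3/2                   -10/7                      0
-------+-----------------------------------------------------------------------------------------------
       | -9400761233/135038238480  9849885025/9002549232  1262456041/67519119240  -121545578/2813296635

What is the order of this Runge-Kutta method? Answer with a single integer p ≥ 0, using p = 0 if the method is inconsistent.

3

b = (-9400761233/135038238480, 9849885025/9002549232, 1262456041/67519119240, -121545578/2813296635)
c = (0, 2/5, 225/77, -5/28)
Ac = (0, 0, 36/55, -9633/2695)
Σ b_i: (-9400761233/135038238480)·1 + 9849885025/9002549232·1 + 1262456041/67519119240·1 + (-121545578/2813296635)·1 = 1 ✓
b·c: 9849885025/9002549232·2/5 + 1262456041/67519119240·225/77 + (-121545578/2813296635)·(-5/28) = 1/2 ✓
b·c²: 9849885025/9002549232·4/25 + 1262456041/67519119240·50625/5929 + (-121545578/2813296635)·25/784 = 1/3 ✓
b·Ac: 1262456041/67519119240·36/55 + (-121545578/2813296635)·(-9633/2695) = 1/6 ✓
b·c³: 9849885025/9002549232·8/125 + 1262456041/67519119240·11390625/456533 + (-121545578/2813296635)·(-125/21952) = 177188899067/330093471840 ≠ 1/4 ⇒ order 3.
b·(c∘Ac): 1262456041/67519119240·1620/847 + (-121545578/2813296635)·9633/15092 = 53732492/6564358815 ≠ 1/8
b·Ac²: 1262456041/67519119240·72/275 + (-121545578/2813296635)·(-12407232/1037575) = 37658229431/72207946965 ≠ 1/12
b·A²c: (-121545578/2813296635)·(-72/77) = 12628112/312588515 ≠ 1/24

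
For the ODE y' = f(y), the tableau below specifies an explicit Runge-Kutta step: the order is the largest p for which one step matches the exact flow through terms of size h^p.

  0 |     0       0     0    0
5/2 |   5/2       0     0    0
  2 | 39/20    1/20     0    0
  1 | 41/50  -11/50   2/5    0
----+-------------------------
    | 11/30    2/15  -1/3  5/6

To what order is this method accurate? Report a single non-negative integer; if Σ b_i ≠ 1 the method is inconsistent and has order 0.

b = (11/30, 2/15, -1/3, 5/6)
c = (0, 5/2, 2, 1)
Ac = (0, 0, 1/8, 1/4)
Σ b_i: 11/30·1 + 2/15·1 + (-1/3)·1 + 5/6·1 = 1 ✓
b·c: 2/15·5/2 + (-1/3)·2 + 5/6·1 = 1/2 ✓
b·c²: 2/15·25/4 + (-1/3)·4 + 5/6·1 = 1/3 ✓
b·Ac: (-1/3)·1/8 + 5/6·1/4 = 1/6 ✓
b·c³: 2/15·125/8 + (-1/3)·8 + 5/6·1 = 1/4 ✓
b·(c∘Ac): (-1/3)·1/4 + 5/6·1/4 = 1/8 ✓
b·Ac²: (-1/3)·5/16 + 5/6·9/40 = 1/12 ✓
b·A²c: 5/6·1/20 = 1/24 ✓; 4 stages ⇒ order 4.

4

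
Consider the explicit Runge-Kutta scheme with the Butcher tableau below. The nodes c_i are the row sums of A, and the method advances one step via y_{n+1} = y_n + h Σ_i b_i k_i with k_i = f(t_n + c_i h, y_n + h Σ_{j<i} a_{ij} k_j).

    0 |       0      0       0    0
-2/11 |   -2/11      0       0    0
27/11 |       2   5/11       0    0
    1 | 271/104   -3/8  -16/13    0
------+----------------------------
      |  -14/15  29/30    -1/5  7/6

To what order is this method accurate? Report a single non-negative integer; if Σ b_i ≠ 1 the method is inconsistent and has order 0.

b = (-14/15, 29/30, -1/5, 7/6)
c = (0, -2/11, 27/11, 1)
Ac = (0, 0, -10/121, -1689/572)
Σ b_i: (-14/15)·1 + 29/30·1 + (-1/5)·1 + 7/6·1 = 1 ✓
b·c: 29/30·(-2/11) + (-1/5)·27/11 + 7/6·1 = 1/2 ✓
b·c²: 29/30·4/121 + (-1/5)·729/121 + 7/6·1 = -23/3630 ≠ 1/3 ⇒ order 2.
b·Ac: (-1/5)·(-10/121) + 7/6·(-1689/572) = -43143/12584 ≠ 1/6

2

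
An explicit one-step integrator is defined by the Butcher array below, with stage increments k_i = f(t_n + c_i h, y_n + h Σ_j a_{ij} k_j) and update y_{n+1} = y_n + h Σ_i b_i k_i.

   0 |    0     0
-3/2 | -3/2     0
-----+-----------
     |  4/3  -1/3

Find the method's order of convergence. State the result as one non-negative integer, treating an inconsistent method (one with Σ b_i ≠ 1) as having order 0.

2

b = (4/3, -1/3)
c = (0, -3/2)
Σ b_i: 4/3·1 + (-1/3)·1 = 1 ✓
b·c: (-1/3)·(-3/2) = 1/2 ✓; 2 stages ⇒ order 2.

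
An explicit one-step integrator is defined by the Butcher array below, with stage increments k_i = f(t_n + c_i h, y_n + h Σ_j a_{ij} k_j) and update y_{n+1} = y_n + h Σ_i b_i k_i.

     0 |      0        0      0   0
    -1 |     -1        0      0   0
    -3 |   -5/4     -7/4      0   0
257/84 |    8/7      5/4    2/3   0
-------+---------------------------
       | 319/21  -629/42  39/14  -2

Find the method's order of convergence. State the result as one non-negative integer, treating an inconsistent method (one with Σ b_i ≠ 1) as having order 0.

b = (319/21, -629/42, 39/14, -2)
c = (0, -1, -3, 257/84)
Ac = (0, 0, 7/4, -13/4)
Σ b_i: 319/21·1 + (-629/42)·1 + 39/14·1 + (-2)·1 = 1 ✓
b·c: (-629/42)·(-1) + 39/14·(-3) + (-2)·257/84 = 1/2 ✓
b·c²: (-629/42)·1 + 39/14·9 + (-2)·66049/7056 = -30433/3528 ≠ 1/3 ⇒ order 2.
b·Ac: 39/14·7/4 + (-2)·(-13/4) = 91/8 ≠ 1/6

2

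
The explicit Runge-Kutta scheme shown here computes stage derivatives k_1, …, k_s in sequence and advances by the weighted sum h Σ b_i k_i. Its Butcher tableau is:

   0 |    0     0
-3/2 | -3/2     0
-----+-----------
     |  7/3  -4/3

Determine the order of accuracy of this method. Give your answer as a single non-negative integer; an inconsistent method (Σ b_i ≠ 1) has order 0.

1

b = (7/3, -4/3)
c = (0, -3/2)
Σ b_i: 7/3·1 + (-4/3)·1 = 1 ✓
b·c: (-4/3)·(-3/2) = 2 ≠ 1/2 ⇒ order 1.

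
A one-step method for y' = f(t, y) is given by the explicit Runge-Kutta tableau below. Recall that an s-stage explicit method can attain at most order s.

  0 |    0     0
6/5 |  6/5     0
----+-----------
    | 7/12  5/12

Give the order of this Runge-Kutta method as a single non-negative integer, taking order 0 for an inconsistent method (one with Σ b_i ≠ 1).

b = (7/12, 5/12)
c = (0, 6/5)
Σ b_i: 7/12·1 + 5/12·1 = 1 ✓
b·c: 5/12·6/5 = 1/2 ✓; 2 stages ⇒ order 2.

2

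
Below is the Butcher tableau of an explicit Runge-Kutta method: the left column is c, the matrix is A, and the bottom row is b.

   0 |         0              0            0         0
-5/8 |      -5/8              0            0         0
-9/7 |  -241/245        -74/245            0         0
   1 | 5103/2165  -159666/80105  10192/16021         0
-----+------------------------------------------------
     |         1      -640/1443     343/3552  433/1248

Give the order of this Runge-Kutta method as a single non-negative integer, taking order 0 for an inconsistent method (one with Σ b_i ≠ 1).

4

b = (1, -640/1443, 343/3552, 433/1248)
c = (0, -5/8, -9/7, 1)
Ac = (0, 0, 37/196, 741/1732)
Σ b_i: 1·1 + (-640/1443)·1 + 343/3552·1 + 433/1248·1 = 1 ✓
b·c: (-640/1443)·(-5/8) + 343/3552·(-9/7) + 433/1248·1 = 1/2 ✓
b·c²: (-640/1443)·25/64 + 343/3552·81/49 + 433/1248·1 = 1/3 ✓
b·Ac: 343/3552·37/196 + 433/1248·741/1732 = 1/6 ✓
b·c³: (-640/1443)·(-125/512) + 343/3552·(-729/343) + 433/1248·1 = 1/4 ✓
b·(c∘Ac): 343/3552·(-333/1372) + 433/1248·741/1732 = 1/8 ✓
b·Ac²: 343/3552·(-185/1568) + 433/1248·3783/13856 = 1/12 ✓
b·A²c: 433/1248·52/433 = 1/24 ✓; 4 stages ⇒ order 4.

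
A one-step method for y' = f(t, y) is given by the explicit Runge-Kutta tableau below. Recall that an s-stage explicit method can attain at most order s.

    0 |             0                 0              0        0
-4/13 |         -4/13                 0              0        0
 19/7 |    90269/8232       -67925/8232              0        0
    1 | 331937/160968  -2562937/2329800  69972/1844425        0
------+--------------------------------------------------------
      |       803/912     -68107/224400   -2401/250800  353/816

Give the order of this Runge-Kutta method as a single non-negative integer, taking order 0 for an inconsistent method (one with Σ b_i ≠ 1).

4

b = (803/912, -68107/224400, -2401/250800, 353/816)
c = (0, -4/13, 19/7, 1)
Ac = (0, 0, 5225/2058, 935/2118)
Σ b_i: 803/912·1 + (-68107/224400)·1 + (-2401/250800)·1 + 353/816·1 = 1 ✓
b·c: (-68107/224400)·(-4/13) + (-2401/250800)·19/7 + 353/816·1 = 1/2 ✓
b·c²: (-68107/224400)·16/169 + (-2401/250800)·361/49 + 353/816·1 = 1/3 ✓
b·Ac: (-2401/250800)·5225/2058 + 353/816·935/2118 = 1/6 ✓
b·c³: (-68107/224400)·(-64/2197) + (-2401/250800)·6859/343 + 353/816·1 = 1/4 ✓
b·(c∘Ac): (-2401/250800)·99275/14406 + 353/816·935/2118 = 1/8 ✓
b·Ac²: (-2401/250800)·(-10450/13377) + 353/816·2414/13767 = 1/12 ✓
b·A²c: 353/816·34/353 = 1/24 ✓; 4 stages ⇒ order 4.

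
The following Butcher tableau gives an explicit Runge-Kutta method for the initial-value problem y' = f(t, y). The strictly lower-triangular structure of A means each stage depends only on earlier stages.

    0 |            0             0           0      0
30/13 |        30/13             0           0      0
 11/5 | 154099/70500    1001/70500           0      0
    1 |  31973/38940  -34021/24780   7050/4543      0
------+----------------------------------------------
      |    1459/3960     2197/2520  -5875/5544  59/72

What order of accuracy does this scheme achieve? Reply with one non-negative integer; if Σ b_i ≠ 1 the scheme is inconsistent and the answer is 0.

4

b = (1459/3960, 2197/2520, -5875/5544, 59/72)
c = (0, 30/13, 11/5, 1)
Ac = (0, 0, 77/2350, 29/118)
Σ b_i: 1459/3960·1 + 2197/2520·1 + (-5875/5544)·1 + 59/72·1 = 1 ✓
b·c: 2197/2520·30/13 + (-5875/5544)·11/5 + 59/72·1 = 1/2 ✓
b·c²: 2197/2520·900/169 + (-5875/5544)·121/25 + 59/72·1 = 1/3 ✓
b·Ac: (-5875/5544)·77/2350 + 59/72·29/118 = 1/6 ✓
b·c³: 2197/2520·27000/2197 + (-5875/5544)·1331/125 + 59/72·1 = 1/4 ✓
b·(c∘Ac): (-5875/5544)·847/11750 + 59/72·29/118 = 1/8 ✓
b·Ac²: (-5875/5544)·231/3055 + 59/72·153/767 = 1/12 ✓
b·A²c: 59/72·3/59 = 1/24 ✓; 4 stages ⇒ order 4.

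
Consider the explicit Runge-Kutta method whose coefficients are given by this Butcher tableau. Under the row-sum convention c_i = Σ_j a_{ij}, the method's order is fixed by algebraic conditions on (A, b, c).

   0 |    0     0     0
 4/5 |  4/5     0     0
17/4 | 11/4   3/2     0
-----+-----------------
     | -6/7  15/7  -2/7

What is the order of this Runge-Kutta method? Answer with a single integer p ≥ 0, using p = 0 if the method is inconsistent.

2

b = (-6/7, 15/7, -2/7)
c = (0, 4/5, 17/4)
Ac = (0, 0, 6/5)
Σ b_i: (-6/7)·1 + 15/7·1 + (-2/7)·1 = 1 ✓
b·c: 15/7·4/5 + (-2/7)·17/4 = 1/2 ✓
b·c²: 15/7·16/25 + (-2/7)·289/16 = -1061/280 ≠ 1/3 ⇒ order 2.
b·Ac: (-2/7)·6/5 = -12/35 ≠ 1/6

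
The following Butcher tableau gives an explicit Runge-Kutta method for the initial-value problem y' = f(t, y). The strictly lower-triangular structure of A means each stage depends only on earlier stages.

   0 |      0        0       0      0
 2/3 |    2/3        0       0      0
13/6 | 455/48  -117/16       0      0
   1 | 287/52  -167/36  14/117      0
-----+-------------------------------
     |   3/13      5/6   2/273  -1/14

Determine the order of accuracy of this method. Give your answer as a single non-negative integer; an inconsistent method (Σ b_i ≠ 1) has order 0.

b = (3/13, 5/6, 2/273, -1/14)
c = (0, 2/3, 13/6, 1)
Ac = (0, 0, -39/8, -17/6)
Σ b_i: 3/13·1 + 5/6·1 + 2/273·1 + (-1/14)·1 = 1 ✓
b·c: 5/6·2/3 + 2/273·13/6 + (-1/14)·1 = 1/2 ✓
b·c²: 5/6·4/9 + 2/273·169/36 + (-1/14)·1 = 1/3 ✓
b·Ac: 2/273·(-39/8) + (-1/14)·(-17/6) = 1/6 ✓
b·c³: 5/6·8/27 + 2/273·2197/216 + (-1/14)·1 = 1/4 ✓
b·(c∘Ac): 2/273·(-169/16) + (-1/14)·(-17/6) = 1/8 ✓
b·Ac²: 2/273·(-13/4) + (-1/14)·(-3/2) = 1/12 ✓
b·A²c: (-1/14)·(-7/12) = 1/24 ✓; 4 stages ⇒ order 4.

4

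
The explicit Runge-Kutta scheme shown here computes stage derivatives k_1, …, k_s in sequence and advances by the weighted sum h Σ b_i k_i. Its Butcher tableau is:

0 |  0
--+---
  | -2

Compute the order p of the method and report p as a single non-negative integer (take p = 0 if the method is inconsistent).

b = (-2)
c = (0)
Σ b_i: (-2)·1 = -2 ≠ 1 ⇒ order 0.

0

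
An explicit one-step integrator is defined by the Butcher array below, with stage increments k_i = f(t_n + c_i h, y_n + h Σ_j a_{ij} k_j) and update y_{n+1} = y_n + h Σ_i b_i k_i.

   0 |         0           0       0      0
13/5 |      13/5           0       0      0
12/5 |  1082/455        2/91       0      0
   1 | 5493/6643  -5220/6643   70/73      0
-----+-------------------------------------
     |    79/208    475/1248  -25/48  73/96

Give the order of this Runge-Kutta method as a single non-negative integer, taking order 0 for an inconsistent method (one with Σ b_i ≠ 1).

4

b = (79/208, 475/1248, -25/48, 73/96)
c = (0, 13/5, 12/5, 1)
Ac = (0, 0, 2/35, 132/511)
Σ b_i: 79/208·1 + 475/1248·1 + (-25/48)·1 + 73/96·1 = 1 ✓
b·c: 475/1248·13/5 + (-25/48)·12/5 + 73/96·1 = 1/2 ✓
b·c²: 475/1248·169/25 + (-25/48)·144/25 + 73/96·1 = 1/3 ✓
b·Ac: (-25/48)·2/35 + 73/96·132/511 = 1/6 ✓
b·c³: 475/1248·2197/125 + (-25/48)·1728/125 + 73/96·1 = 1/4 ✓
b·(c∘Ac): (-25/48)·24/175 + 73/96·132/511 = 1/8 ✓
b·Ac²: (-25/48)·26/175 + 73/96·108/511 = 1/12 ✓
b·A²c: 73/96·4/73 = 1/24 ✓; 4 stages ⇒ order 4.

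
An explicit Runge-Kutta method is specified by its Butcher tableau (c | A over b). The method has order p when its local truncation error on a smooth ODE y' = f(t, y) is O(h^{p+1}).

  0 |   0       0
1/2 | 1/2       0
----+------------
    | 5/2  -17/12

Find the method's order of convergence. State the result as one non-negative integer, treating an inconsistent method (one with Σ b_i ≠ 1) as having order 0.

0

b = (5/2, -17/12)
c = (0, 1/2)
Σ b_i: 5/2·1 + (-17/12)·1 = 13/12 ≠ 1 ⇒ order 0.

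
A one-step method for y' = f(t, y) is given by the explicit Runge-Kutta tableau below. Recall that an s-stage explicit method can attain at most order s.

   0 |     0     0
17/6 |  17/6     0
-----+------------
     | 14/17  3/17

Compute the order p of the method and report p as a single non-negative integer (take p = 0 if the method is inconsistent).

b = (14/17, 3/17)
c = (0, 17/6)
Σ b_i: 14/17·1 + 3/17·1 = 1 ✓
b·c: 3/17·17/6 = 1/2 ✓; 2 stages ⇒ order 2.

2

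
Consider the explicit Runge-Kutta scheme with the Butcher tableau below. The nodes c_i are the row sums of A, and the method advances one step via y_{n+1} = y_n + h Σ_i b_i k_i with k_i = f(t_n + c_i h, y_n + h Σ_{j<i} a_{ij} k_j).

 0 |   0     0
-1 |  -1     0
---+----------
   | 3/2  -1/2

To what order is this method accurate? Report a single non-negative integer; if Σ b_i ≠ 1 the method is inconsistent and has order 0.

b = (3/2, -1/2)
c = (0, -1)
Σ b_i: 3/2·1 + (-1/2)·1 = 1 ✓
b·c: (-1/2)·(-1) = 1/2 ✓; 2 stages ⇒ order 2.

2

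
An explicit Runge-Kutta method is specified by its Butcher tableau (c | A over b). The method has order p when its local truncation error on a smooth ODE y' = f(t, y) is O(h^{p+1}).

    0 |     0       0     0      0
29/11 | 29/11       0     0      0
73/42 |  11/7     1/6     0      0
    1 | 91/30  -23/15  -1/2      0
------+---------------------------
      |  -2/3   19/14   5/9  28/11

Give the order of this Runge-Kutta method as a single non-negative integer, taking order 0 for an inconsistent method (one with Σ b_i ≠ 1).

b = (-2/3, 19/14, 5/9, 28/11)
c = (0, 29/11, 73/42, 1)
Ac = (0, 0, 29/66, -22691/4620)
Σ b_i: (-2/3)·1 + 19/14·1 + 5/9·1 + 28/11·1 = 5255/1386 ≠ 1 ⇒ order 0.

0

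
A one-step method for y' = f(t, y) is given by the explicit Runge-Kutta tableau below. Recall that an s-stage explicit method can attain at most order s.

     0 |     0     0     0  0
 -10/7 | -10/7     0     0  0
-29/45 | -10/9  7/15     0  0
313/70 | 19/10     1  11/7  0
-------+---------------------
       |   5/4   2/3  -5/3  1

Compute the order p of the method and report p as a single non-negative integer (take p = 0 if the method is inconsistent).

b = (5/4, 2/3, -5/3, 1)
c = (0, -10/7, -29/45, 313/70)
Ac = (0, 0, -2/3, -769/315)
Σ b_i: 5/4·1 + 2/3·1 + (-5/3)·1 + 1·1 = 5/4 ≠ 1 ⇒ order 0.

0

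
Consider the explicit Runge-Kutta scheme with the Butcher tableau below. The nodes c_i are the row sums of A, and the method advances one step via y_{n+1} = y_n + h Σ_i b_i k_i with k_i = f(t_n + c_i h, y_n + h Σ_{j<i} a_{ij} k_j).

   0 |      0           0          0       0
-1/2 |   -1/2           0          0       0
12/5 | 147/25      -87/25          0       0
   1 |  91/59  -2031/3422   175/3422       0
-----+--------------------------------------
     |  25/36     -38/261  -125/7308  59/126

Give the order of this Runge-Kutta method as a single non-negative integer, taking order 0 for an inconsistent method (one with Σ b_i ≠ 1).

4

b = (25/36, -38/261, -125/7308, 59/126)
c = (0, -1/2, 12/5, 1)
Ac = (0, 0, 87/50, 99/236)
Σ b_i: 25/36·1 + (-38/261)·1 + (-125/7308)·1 + 59/126·1 = 1 ✓
b·c: (-38/261)·(-1/2) + (-125/7308)·12/5 + 59/126·1 = 1/2 ✓
b·c²: (-38/261)·1/4 + (-125/7308)·144/25 + 59/126·1 = 1/3 ✓
b·Ac: (-125/7308)·87/50 + 59/126·99/236 = 1/6 ✓
b·c³: (-38/261)·(-1/8) + (-125/7308)·1728/125 + 59/126·1 = 1/4 ✓
b·(c∘Ac): (-125/7308)·522/125 + 59/126·99/236 = 1/8 ✓
b·Ac²: (-125/7308)·(-87/100) + 59/126·69/472 = 1/12 ✓
b·A²c: 59/126·21/236 = 1/24 ✓; 4 stages ⇒ order 4.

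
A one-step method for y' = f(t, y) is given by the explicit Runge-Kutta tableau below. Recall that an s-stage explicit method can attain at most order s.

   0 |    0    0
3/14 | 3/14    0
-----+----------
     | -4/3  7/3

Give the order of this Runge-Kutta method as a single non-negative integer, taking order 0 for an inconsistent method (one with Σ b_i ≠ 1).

b = (-4/3, 7/3)
c = (0, 3/14)
Σ b_i: (-4/3)·1 + 7/3·1 = 1 ✓
b·c: 7/3·3/14 = 1/2 ✓; 2 stages ⇒ order 2.

2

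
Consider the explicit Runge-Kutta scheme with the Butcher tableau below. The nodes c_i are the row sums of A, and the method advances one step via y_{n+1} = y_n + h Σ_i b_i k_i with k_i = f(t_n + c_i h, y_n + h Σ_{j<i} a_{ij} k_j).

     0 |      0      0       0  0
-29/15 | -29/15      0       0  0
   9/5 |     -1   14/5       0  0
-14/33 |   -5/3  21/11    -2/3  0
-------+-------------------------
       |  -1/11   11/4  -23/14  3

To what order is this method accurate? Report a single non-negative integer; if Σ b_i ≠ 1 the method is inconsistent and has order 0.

0

b = (-1/11, 11/4, -23/14, 3)
c = (0, -29/15, 9/5, -14/33)
Ac = (0, 0, -406/75, -269/55)
Σ b_i: (-1/11)·1 + 11/4·1 + (-23/14)·1 + 3·1 = 1237/308 ≠ 1 ⇒ order 0.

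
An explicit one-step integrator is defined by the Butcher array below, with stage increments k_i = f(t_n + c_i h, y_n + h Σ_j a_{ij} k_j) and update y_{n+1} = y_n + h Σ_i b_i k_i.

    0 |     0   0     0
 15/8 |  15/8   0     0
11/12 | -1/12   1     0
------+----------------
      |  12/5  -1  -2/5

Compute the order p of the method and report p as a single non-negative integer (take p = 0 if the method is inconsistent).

b = (12/5, -1, -2/5)
c = (0, 15/8, 11/12)
Ac = (0, 0, 15/8)
Σ b_i: 12/5·1 + (-1)·1 + (-2/5)·1 = 1 ✓
b·c: (-1)·15/8 + (-2/5)·11/12 = -269/120 ≠ 1/2 ⇒ order 1.

1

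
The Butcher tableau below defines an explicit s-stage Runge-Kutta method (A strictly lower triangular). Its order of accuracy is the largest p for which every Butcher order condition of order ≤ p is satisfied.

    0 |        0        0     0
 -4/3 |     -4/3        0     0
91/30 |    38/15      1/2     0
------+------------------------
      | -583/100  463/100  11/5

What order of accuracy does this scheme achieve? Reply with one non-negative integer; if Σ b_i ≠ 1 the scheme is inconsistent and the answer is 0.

b = (-583/100, 463/100, 11/5)
c = (0, -4/3, 91/30)
Ac = (0, 0, -2/3)
Σ b_i: (-583/100)·1 + 463/100·1 + 11/5·1 = 1 ✓
b·c: 463/100·(-4/3) + 11/5·91/30 = 1/2 ✓
b·c²: 463/100·16/9 + 11/5·8281/900 = 128131/4500 ≠ 1/3 ⇒ order 2.
b·Ac: 11/5·(-2/3) = -22/15 ≠ 1/6

2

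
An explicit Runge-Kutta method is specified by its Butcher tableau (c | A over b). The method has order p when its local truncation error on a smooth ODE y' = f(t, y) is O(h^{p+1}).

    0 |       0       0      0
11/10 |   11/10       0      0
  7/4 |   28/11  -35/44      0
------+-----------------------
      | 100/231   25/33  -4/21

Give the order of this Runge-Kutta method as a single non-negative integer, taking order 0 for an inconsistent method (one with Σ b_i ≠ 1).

b = (100/231, 25/33, -4/21)
c = (0, 11/10, 7/4)
Ac = (0, 0, -7/8)
Σ b_i: 100/231·1 + 25/33·1 + (-4/21)·1 = 1 ✓
b·c: 25/33·11/10 + (-4/21)·7/4 = 1/2 ✓
b·c²: 25/33·121/100 + (-4/21)·49/16 = 1/3 ✓
b·Ac: (-4/21)·(-7/8) = 1/6 ✓; 3 stages ⇒ order 3.

3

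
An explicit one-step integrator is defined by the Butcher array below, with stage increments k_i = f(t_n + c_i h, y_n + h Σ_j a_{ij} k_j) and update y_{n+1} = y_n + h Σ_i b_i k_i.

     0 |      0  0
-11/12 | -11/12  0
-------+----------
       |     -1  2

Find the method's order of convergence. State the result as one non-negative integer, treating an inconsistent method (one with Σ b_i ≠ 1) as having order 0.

1

b = (-1, 2)
c = (0, -11/12)
Σ b_i: (-1)·1 + 2·1 = 1 ✓
b·c: 2·(-11/12) = -11/6 ≠ 1/2 ⇒ order 1.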